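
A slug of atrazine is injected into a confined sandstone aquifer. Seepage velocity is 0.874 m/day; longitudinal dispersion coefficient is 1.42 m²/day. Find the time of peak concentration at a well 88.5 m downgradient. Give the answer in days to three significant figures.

99.4 days

For the 1D instantaneous-source solution, setting ∂C/∂t = 0 at fixed x gives v²t² + 2Dt − x² = 0, so t = (√(D² + v²x²) − D)/v².
√(D² + v²x²) = √(1.42² + 0.874² × 88.5²) = 77.36; v² = 0.763876.
t = (77.36 − 1.42)/0.763876 = 99.4 days (vs. the pure-advection estimate x/v = 101 d).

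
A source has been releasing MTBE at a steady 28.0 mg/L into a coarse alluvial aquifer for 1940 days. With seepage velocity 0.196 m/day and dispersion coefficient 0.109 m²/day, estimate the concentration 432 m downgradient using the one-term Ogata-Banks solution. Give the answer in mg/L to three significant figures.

0.166 mg/L

For a continuous step input, C/C₀ ≈ ½·erfc((x−vt)/(2√(Dt))).
vt = 0.196 × 1940 = 380.24 m and 2√(Dt) = 2√(0.109 × 1940) = 29.08 m.
Argument (x−vt)/(2√(Dt)) = (432 − 380.24)/29.08 = 1.780; ½·erfc(1.780) = 0.005913.
C = 28.0 × 0.005913 = 0.166 mg/L.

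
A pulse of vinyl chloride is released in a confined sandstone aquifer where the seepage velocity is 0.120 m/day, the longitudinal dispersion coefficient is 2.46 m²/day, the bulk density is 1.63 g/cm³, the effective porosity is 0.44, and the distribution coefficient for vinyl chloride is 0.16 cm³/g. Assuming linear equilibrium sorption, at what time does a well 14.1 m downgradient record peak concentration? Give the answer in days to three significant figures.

58.1 days

Retardation factor R = 1 + ρ_b·K_d/n = 1 + 1.63 × 0.16/0.44 = 1.593.
Sorption retards both mechanisms: v_R = v/R = 0.07533 m/day, D_R = D/R = 1.544 m²/day.
Peak time from v_R²t² + 2D_R t − x² = 0: t = (√(D_R² + v_R²x²) − D_R)/v_R².
√(D_R² + v_R²x²) = √(1.544² + 0.07533² × 14.1²) = 1.874; v_R² = 0.005675.
t = (1.874 − 1.544)/0.005675 = 58.1 days.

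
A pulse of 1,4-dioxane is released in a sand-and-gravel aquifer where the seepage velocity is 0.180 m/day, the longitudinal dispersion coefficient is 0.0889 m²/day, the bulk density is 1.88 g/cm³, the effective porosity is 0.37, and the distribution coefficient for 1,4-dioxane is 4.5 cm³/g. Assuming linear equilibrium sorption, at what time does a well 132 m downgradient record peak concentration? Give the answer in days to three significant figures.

Retardation factor R = 1 + ρ_b·K_d/n = 1 + 1.88 × 4.5/0.37 = 23.86.
Sorption retards both mechanisms: v_R = v/R = 0.007544 m/day, D_R = D/R = 0.003726 m²/day.
Peak time from v_R²t² + 2D_R t − x² = 0: t = (√(D_R² + v_R²x²) − D_R)/v_R².
√(D_R² + v_R²x²) = √(0.003726² + 0.007544² × 132²) = 0.9958; v_R² = 5.691e-05.
t = (0.9958 − 0.003726)/5.691e-05 = 17400 days.

17400 days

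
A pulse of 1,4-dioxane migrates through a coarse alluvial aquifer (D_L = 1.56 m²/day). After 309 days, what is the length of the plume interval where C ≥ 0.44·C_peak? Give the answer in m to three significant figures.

The plume is Gaussian with σ = √(2Dt) = √(2 × 1.56 × 309) = 31.05 m.
C/C_peak = exp(−Δx²/(2σ²)) = 0.44 ⇒ Δx = σ·√(−2 ln 0.44) = 31.05 × 1.281 = 39.78 m.
Width = 2Δx = 79.6 m.

79.6 m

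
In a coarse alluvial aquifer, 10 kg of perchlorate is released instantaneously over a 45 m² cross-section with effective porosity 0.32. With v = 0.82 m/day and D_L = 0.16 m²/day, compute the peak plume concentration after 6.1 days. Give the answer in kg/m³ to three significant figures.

0.198 kg/m³

The peak of an instantaneous 1D plume sits at x = vt; there the Gaussian factor is 1 and C_max = M/(n_e·A·√(4πDt)), where n_e·A is the pore area the mass is dissolved in.
√(4πDt) = √(4π × 0.16 × 6.1) = 3.502 m, so C_max = 10/(0.32 × 45 × 3.502) = 0.198 kg/m³.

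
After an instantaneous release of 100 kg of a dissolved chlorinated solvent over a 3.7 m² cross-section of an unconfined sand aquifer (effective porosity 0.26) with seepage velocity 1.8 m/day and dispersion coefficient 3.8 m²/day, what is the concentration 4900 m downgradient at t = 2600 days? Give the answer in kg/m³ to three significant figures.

For an instantaneous plane source, C(x,t) = M/(n_e·A·√(4πDt)) · exp(−(x−vt)²/(4Dt)), with n_e·A the pore (flow) area.
Plume center vt = 1.8 × 2600 = 4680 m, so the well at 4900 m is 220 m downgradient of the peak.
√(4πDt) = 352.4 m, giving peak height M/(n_e·A·√(4πDt)) = 100/(0.26 × 3.7 × 352.4) = 0.2950 kg/m³.
(x−vt)²/(4Dt) = (220)²/(4 × 3.8 × 2600) = 1.225; exp(−1.225) = 0.2938.
C = 0.2950 × 0.2938 = 0.0867 kg/m³.

0.0867 kg/m³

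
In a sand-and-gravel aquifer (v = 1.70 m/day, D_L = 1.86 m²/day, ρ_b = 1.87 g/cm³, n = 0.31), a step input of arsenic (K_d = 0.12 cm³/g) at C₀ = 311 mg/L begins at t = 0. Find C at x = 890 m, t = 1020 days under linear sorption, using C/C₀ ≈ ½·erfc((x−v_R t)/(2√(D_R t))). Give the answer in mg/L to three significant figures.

309 mg/L

Retardation factor R = 1 + ρ_b·K_d/n = 1 + 1.87 × 0.12/0.31 = 1.724.
Sorption retards both mechanisms: v_R = v/R = 0.9861 m/day, D_R = D/R = 1.079 m²/day.
v_R·t = 0.9861 × 1020 = 1005.822 m; 2√(D_R t) = 66.35 m; argument = (890 − 1005.822)/66.35 = -1.746.
C = C₀ × ½·erfc(-1.746) = 311 × 0.9932 = 309 mg/L.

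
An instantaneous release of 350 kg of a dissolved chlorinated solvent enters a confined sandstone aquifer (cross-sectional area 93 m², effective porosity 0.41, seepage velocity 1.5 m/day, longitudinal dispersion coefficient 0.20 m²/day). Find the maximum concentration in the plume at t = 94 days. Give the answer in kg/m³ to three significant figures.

The peak of an instantaneous 1D plume sits at x = vt; there the Gaussian factor is 1 and C_max = M/(n_e·A·√(4πDt)), where n_e·A is the pore area the mass is dissolved in.
√(4πDt) = √(4π × 0.20 × 94) = 15.37 m, so C_max = 350/(0.41 × 93 × 15.37) = 0.597 kg/m³.

0.597 kg/m³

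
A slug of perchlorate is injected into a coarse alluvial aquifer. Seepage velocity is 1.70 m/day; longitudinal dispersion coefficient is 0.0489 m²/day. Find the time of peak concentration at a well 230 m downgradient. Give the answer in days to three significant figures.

For the 1D instantaneous-source solution, setting ∂C/∂t = 0 at fixed x gives v²t² + 2Dt − x² = 0, so t = (√(D² + v²x²) − D)/v².
√(D² + v²x²) = √(0.0489² + 1.70² × 230²) = 391.0; v² = 2.89.
t = (391.0 − 0.0489)/2.89 = 135 days (vs. the pure-advection estimate x/v = 135 d).

135 days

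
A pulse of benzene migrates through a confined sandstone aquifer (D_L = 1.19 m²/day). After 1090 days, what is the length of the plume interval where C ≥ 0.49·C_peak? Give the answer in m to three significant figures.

122 m

The plume is Gaussian with σ = √(2Dt) = √(2 × 1.19 × 1090) = 50.93 m.
C/C_peak = exp(−Δx²/(2σ²)) = 0.49 ⇒ Δx = σ·√(−2 ln 0.49) = 50.93 × 1.194 = 60.81 m.
Width = 2Δx = 122 m.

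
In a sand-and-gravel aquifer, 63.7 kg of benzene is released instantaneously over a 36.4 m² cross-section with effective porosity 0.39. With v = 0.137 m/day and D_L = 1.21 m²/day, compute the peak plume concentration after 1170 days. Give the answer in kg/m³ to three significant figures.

The peak of an instantaneous 1D plume sits at x = vt; there the Gaussian factor is 1 and C_max = M/(n_e·A·√(4πDt)), where n_e·A is the pore area the mass is dissolved in.
√(4πDt) = √(4π × 1.21 × 1170) = 133.4 m, so C_max = 63.7/(0.39 × 36.4 × 133.4) = 0.0336 kg/m³.

0.0336 kg/m³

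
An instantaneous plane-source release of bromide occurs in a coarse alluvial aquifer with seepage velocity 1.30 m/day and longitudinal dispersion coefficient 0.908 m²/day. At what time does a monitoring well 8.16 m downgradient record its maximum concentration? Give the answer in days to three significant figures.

5.76 days

For the 1D instantaneous-source solution, setting ∂C/∂t = 0 at fixed x gives v²t² + 2Dt − x² = 0, so t = (√(D² + v²x²) − D)/v².
√(D² + v²x²) = √(0.908² + 1.30² × 8.16²) = 10.65; v² = 1.69.
t = (10.65 − 0.908)/1.69 = 5.76 days (vs. the pure-advection estimate x/v = 6.28 d).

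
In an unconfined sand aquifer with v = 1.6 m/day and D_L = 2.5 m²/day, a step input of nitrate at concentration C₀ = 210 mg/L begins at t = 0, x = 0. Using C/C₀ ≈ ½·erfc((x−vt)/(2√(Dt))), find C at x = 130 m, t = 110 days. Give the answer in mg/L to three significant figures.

For a continuous step input, C/C₀ ≈ ½·erfc((x−vt)/(2√(Dt))).
vt = 1.6 × 110 = 176 m and 2√(Dt) = 2√(2.5 × 110) = 33.17 m.
Argument (x−vt)/(2√(Dt)) = (130 − 176)/33.17 = -1.387; ½·erfc(-1.387) = 0.9751.
C = 210 × 0.9751 = 205 mg/L.

205 mg/L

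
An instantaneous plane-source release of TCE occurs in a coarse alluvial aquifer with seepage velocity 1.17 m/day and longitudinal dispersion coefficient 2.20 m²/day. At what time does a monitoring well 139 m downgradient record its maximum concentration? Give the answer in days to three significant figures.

For the 1D instantaneous-source solution, setting ∂C/∂t = 0 at fixed x gives v²t² + 2Dt − x² = 0, so t = (√(D² + v²x²) − D)/v².
√(D² + v²x²) = √(2.20² + 1.17² × 139²) = 162.6; v² = 1.3689.
t = (162.6 − 2.20)/1.3689 = 117 days (vs. the pure-advection estimate x/v = 119 d).

117 days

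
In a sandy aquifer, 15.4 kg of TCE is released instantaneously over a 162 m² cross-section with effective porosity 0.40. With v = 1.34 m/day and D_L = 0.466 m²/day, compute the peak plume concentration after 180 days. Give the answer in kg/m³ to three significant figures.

The peak of an instantaneous 1D plume sits at x = vt; there the Gaussian factor is 1 and C_max = M/(n_e·A·√(4πDt)), where n_e·A is the pore area the mass is dissolved in.
√(4πDt) = √(4π × 0.466 × 180) = 32.47 m, so C_max = 15.4/(0.40 × 162 × 32.47) = 0.00732 kg/m³.

0.00732 kg/m³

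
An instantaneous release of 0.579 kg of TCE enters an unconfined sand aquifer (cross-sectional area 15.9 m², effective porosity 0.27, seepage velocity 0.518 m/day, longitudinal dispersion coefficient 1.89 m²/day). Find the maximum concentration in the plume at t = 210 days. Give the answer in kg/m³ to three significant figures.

The peak of an instantaneous 1D plume sits at x = vt; there the Gaussian factor is 1 and C_max = M/(n_e·A·√(4πDt)), where n_e·A is the pore area the mass is dissolved in.
√(4πDt) = √(4π × 1.89 × 210) = 70.62 m, so C_max = 0.579/(0.27 × 15.9 × 70.62) = 0.00191 kg/m³.

0.00191 kg/m³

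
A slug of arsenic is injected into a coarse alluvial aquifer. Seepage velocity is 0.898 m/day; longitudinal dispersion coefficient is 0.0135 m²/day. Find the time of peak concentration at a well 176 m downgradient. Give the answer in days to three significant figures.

196 days

For the 1D instantaneous-source solution, setting ∂C/∂t = 0 at fixed x gives v²t² + 2Dt − x² = 0, so t = (√(D² + v²x²) − D)/v².
√(D² + v²x²) = √(0.0135² + 0.898² × 176²) = 158.0; v² = 0.806404.
t = (158.0 − 0.0135)/0.806404 = 196 days (vs. the pure-advection estimate x/v = 196 d).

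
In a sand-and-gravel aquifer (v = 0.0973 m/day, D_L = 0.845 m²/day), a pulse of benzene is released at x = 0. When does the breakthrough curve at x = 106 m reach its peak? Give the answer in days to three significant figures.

For the 1D instantaneous-source solution, setting ∂C/∂t = 0 at fixed x gives v²t² + 2Dt − x² = 0, so t = (√(D² + v²x²) − D)/v².
√(D² + v²x²) = √(0.845² + 0.0973² × 106²) = 10.35; v² = 0.00946729.
t = (10.35 − 0.845)/0.00946729 = 1000 days (vs. the pure-advection estimate x/v = 1090 d).

1000 days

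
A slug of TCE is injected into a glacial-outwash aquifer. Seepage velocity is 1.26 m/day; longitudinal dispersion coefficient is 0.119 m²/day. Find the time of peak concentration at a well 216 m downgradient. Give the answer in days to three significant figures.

For the 1D instantaneous-source solution, setting ∂C/∂t = 0 at fixed x gives v²t² + 2Dt − x² = 0, so t = (√(D² + v²x²) − D)/v².
√(D² + v²x²) = √(0.119² + 1.26² × 216²) = 272.2; v² = 1.5876.
t = (272.2 − 0.119)/1.5876 = 171 days (vs. the pure-advection estimate x/v = 171 d).

171 days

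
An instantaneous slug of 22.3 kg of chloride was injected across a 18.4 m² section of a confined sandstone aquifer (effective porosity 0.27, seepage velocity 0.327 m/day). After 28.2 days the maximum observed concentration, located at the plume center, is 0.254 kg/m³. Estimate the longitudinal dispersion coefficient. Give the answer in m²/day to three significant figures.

0.881 m²/day

At the plume center C_max = M/(n_e·A·√(4πDt)), so D = M²/(4πt·(n_e·A·C_max)²).
n_e·A·C_max = 0.27 × 18.4 × 0.254 = 1.262 kg/m.
D = 22.3²/(4π × 28.2 × 1.262²) = 0.881 m²/day.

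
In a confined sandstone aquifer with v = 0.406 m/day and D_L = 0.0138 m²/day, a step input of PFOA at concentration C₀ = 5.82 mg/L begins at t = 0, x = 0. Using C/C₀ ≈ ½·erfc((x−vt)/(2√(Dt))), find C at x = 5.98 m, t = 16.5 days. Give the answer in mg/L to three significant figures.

4.99 mg/L

For a continuous step input, C/C₀ ≈ ½·erfc((x−vt)/(2√(Dt))).
vt = 0.406 × 16.5 = 6.699 m and 2√(Dt) = 2√(0.0138 × 16.5) = 0.9544 m.
Argument (x−vt)/(2√(Dt)) = (5.98 − 6.699)/0.9544 = -0.7534; ½·erfc(-0.7534) = 0.8567.
C = 5.82 × 0.8567 = 4.99 mg/L.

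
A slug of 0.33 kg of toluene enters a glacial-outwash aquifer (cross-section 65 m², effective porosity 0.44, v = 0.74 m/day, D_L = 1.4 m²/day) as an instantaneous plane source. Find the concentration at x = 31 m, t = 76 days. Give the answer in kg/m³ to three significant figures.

7.06e-05 kg/m³

For an instantaneous plane source, C(x,t) = M/(n_e·A·√(4πDt)) · exp(−(x−vt)²/(4Dt)), with n_e·A the pore (flow) area.
Plume center vt = 0.74 × 76 = 56.24 m, so the well at 31 m is 25.24 m upgradient of the peak.
√(4πDt) = 36.57 m, giving peak height M/(n_e·A·√(4πDt)) = 0.33/(0.44 × 65 × 36.57) = 0.0003155 kg/m³.
(x−vt)²/(4Dt) = (-25.24)²/(4 × 1.4 × 76) = 1.497; exp(−1.497) = 0.2238.
C = 0.0003155 × 0.2238 = 7.06e-05 kg/m³.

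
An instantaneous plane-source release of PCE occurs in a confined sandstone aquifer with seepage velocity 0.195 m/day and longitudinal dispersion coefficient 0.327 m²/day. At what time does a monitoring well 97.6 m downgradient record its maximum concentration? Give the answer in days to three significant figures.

492 days

For the 1D instantaneous-source solution, setting ∂C/∂t = 0 at fixed x gives v²t² + 2Dt − x² = 0, so t = (√(D² + v²x²) − D)/v².
√(D² + v²x²) = √(0.327² + 0.195² × 97.6²) = 19.03; v² = 0.038025.
t = (19.03 − 0.327)/0.038025 = 492 days (vs. the pure-advection estimate x/v = 501 d).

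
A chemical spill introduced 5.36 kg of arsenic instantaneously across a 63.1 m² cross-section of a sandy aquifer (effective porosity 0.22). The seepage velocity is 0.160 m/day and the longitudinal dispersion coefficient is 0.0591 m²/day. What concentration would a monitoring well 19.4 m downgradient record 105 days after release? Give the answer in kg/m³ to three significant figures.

0.0333 kg/m³

For an instantaneous plane source, C(x,t) = M/(n_e·A·√(4πDt)) · exp(−(x−vt)²/(4Dt)), with n_e·A the pore (flow) area.
Plume center vt = 0.160 × 105 = 16.8 m, so the well at 19.4 m is 2.6 m downgradient of the peak.
√(4πDt) = 8.831 m, giving peak height M/(n_e·A·√(4πDt)) = 5.36/(0.22 × 63.1 × 8.831) = 0.04372 kg/m³.
(x−vt)²/(4Dt) = (2.6)²/(4 × 0.0591 × 105) = 0.2723; exp(−0.2723) = 0.7616.
C = 0.04372 × 0.7616 = 0.0333 kg/m³.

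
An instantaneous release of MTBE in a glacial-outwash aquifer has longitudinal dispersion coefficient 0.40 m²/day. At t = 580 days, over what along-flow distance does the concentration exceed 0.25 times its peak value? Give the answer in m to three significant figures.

71.7 m

The plume is Gaussian with σ = √(2Dt) = √(2 × 0.40 × 580) = 21.54 m.
C/C_peak = exp(−Δx²/(2σ²)) = 0.25 ⇒ Δx = σ·√(−2 ln 0.25) = 21.54 × 1.665 = 35.86 m.
Width = 2Δx = 71.7 m.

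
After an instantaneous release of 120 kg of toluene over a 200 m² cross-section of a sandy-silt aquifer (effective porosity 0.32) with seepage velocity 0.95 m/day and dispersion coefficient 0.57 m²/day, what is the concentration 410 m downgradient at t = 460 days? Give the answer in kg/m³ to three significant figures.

0.0163 kg/m³

For an instantaneous plane source, C(x,t) = M/(n_e·A·√(4πDt)) · exp(−(x−vt)²/(4Dt)), with n_e·A the pore (flow) area.
Plume center vt = 0.95 × 460 = 437 m, so the well at 410 m is 27 m upgradient of the peak.
√(4πDt) = 57.40 m, giving peak height M/(n_e·A·√(4πDt)) = 120/(0.32 × 200 × 57.40) = 0.03267 kg/m³.
(x−vt)²/(4Dt) = (-27)²/(4 × 0.57 × 460) = 0.6951; exp(−0.6951) = 0.4990.
C = 0.03267 × 0.4990 = 0.0163 kg/m³.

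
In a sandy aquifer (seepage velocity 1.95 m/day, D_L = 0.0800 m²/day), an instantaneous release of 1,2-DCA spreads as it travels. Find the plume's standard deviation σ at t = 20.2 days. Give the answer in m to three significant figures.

Dispersive spreading gives a Gaussian with σ² = 2Dt; advection only shifts the center.
σ = √(2 × 0.0800 × 20.2) = 1.80 m.

1.80 m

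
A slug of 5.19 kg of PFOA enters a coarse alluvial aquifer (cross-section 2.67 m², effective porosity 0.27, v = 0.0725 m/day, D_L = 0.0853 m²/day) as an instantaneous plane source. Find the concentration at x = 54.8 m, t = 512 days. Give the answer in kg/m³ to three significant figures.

0.0513 kg/m³

For an instantaneous plane source, C(x,t) = M/(n_e·A·√(4πDt)) · exp(−(x−vt)²/(4Dt)), with n_e·A the pore (flow) area.
Plume center vt = 0.0725 × 512 = 37.12 m, so the well at 54.8 m is 17.68 m downgradient of the peak.
√(4πDt) = 23.43 m, giving peak height M/(n_e·A·√(4πDt)) = 5.19/(0.27 × 2.67 × 23.43) = 0.3073 kg/m³.
(x−vt)²/(4Dt) = (17.68)²/(4 × 0.0853 × 512) = 1.789; exp(−1.789) = 0.1671.
C = 0.3073 × 0.1671 = 0.0513 kg/m³.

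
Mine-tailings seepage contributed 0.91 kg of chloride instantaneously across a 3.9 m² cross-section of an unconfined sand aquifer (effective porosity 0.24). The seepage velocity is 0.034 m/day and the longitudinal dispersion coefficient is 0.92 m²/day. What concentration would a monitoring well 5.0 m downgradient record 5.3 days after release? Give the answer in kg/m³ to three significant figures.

For an instantaneous plane source, C(x,t) = M/(n_e·A·√(4πDt)) · exp(−(x−vt)²/(4Dt)), with n_e·A the pore (flow) area.
Plume center vt = 0.034 × 5.3 = 0.1802 m, so the well at 5.0 m is 4.8198 m downgradient of the peak.
√(4πDt) = 7.828 m, giving peak height M/(n_e·A·√(4πDt)) = 0.91/(0.24 × 3.9 × 7.828) = 0.1242 kg/m³.
(x−vt)²/(4Dt) = (4.8198)²/(4 × 0.92 × 5.3) = 1.191; exp(−1.191) = 0.3039.
C = 0.1242 × 0.3039 = 0.0377 kg/m³.

0.0377 kg/m³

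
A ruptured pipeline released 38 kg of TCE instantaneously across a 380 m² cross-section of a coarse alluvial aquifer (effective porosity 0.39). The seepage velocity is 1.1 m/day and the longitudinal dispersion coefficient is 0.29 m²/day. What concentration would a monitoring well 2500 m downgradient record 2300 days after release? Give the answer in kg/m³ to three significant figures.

0.00200 kg/m³

For an instantaneous plane source, C(x,t) = M/(n_e·A·√(4πDt)) · exp(−(x−vt)²/(4Dt)), with n_e·A the pore (flow) area.
Plume center vt = 1.1 × 2300 = 2530 m, so the well at 2500 m is 30 m upgradient of the peak.
√(4πDt) = 91.55 m, giving peak height M/(n_e·A·√(4πDt)) = 38/(0.39 × 380 × 91.55) = 0.002801 kg/m³.
(x−vt)²/(4Dt) = (-30)²/(4 × 0.29 × 2300) = 0.3373; exp(−0.3373) = 0.7137.
C = 0.002801 × 0.7137 = 0.00200 kg/m³.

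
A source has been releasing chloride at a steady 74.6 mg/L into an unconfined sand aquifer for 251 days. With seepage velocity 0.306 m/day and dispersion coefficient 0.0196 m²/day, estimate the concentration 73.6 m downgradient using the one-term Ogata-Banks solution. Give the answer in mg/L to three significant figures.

For a continuous step input, C/C₀ ≈ ½·erfc((x−vt)/(2√(Dt))).
vt = 0.306 × 251 = 76.806 m and 2√(Dt) = 2√(0.0196 × 251) = 4.436 m.
Argument (x−vt)/(2√(Dt)) = (73.6 − 76.806)/4.436 = -0.7227; ½·erfc(-0.7227) = 0.8466.
C = 74.6 × 0.8466 = 63.2 mg/L.

63.2 mg/L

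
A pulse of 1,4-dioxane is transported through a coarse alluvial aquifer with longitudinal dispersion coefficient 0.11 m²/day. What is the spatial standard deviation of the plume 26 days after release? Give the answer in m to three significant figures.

2.39 m

Dispersive spreading gives a Gaussian with σ² = 2Dt; advection only shifts the center.
σ = √(2 × 0.11 × 26) = 2.39 m.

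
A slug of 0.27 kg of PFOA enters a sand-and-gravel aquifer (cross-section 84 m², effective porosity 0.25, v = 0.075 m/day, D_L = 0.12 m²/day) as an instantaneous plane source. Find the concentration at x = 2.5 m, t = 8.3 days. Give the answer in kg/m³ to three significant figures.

0.00150 kg/m³

For an instantaneous plane source, C(x,t) = M/(n_e·A·√(4πDt)) · exp(−(x−vt)²/(4Dt)), with n_e·A the pore (flow) area.
Plume center vt = 0.075 × 8.3 = 0.6225 m, so the well at 2.5 m is 1.8775 m downgradient of the peak.
√(4πDt) = 3.538 m, giving peak height M/(n_e·A·√(4πDt)) = 0.27/(0.25 × 84 × 3.538) = 0.003634 kg/m³.
(x−vt)²/(4Dt) = (1.8775)²/(4 × 0.12 × 8.3) = 0.8848; exp(−0.8848) = 0.4128.
C = 0.003634 × 0.4128 = 0.00150 kg/m³.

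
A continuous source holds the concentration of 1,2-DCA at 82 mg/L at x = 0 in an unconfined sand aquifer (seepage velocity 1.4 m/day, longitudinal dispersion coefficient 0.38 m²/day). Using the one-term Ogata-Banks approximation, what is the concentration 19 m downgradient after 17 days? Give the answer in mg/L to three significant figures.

74.5 mg/L

For a continuous step input, C/C₀ ≈ ½·erfc((x−vt)/(2√(Dt))).
vt = 1.4 × 17 = 23.8 m and 2√(Dt) = 2√(0.38 × 17) = 5.083 m.
Argument (x−vt)/(2√(Dt)) = (19 − 23.8)/5.083 = -0.9443; ½·erfc(-0.9443) = 0.9091.
C = 82 × 0.9091 = 74.5 mg/L.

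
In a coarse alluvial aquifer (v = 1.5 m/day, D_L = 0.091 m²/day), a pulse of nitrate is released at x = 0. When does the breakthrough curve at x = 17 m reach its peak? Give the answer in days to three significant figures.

11.3 days

For the 1D instantaneous-source solution, setting ∂C/∂t = 0 at fixed x gives v²t² + 2Dt − x² = 0, so t = (√(D² + v²x²) − D)/v².
√(D² + v²x²) = √(0.091² + 1.5² × 17²) = 25.50; v² = 2.25.
t = (25.50 − 0.091)/2.25 = 11.3 days (vs. the pure-advection estimate x/v = 11.3 d).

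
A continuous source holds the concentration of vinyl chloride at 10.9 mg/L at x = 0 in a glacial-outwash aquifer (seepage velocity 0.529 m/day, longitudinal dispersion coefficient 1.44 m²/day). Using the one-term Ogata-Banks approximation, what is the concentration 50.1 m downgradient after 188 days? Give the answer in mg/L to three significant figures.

10.7 mg/L

For a continuous step input, C/C₀ ≈ ½·erfc((x−vt)/(2√(Dt))).
vt = 0.529 × 188 = 99.452 m and 2√(Dt) = 2√(1.44 × 188) = 32.91 m.
Argument (x−vt)/(2√(Dt)) = (50.1 − 99.452)/32.91 = -1.500; ½·erfc(-1.500) = 0.9831.
C = 10.9 × 0.9831 = 10.7 mg/L.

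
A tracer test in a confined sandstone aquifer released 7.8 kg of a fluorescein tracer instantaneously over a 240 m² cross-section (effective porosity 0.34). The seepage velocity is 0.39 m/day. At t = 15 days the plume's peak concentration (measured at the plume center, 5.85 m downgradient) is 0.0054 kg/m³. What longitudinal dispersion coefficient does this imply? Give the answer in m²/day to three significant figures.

At the plume center C_max = M/(n_e·A·√(4πDt)), so D = M²/(4πt·(n_e·A·C_max)²).
n_e·A·C_max = 0.34 × 240 × 0.0054 = 0.4406 kg/m.
D = 7.8²/(4π × 15 × 0.4406²) = 1.66 m²/day.

1.66 m²/day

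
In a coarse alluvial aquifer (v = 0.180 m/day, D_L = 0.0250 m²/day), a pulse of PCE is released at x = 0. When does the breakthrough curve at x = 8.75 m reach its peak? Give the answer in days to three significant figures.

47.8 days

For the 1D instantaneous-source solution, setting ∂C/∂t = 0 at fixed x gives v²t² + 2Dt − x² = 0, so t = (√(D² + v²x²) − D)/v².
√(D² + v²x²) = √(0.0250² + 0.180² × 8.75²) = 1.575; v² = 0.0324.
t = (1.575 − 0.0250)/0.0324 = 47.8 days (vs. the pure-advection estimate x/v = 48.6 d).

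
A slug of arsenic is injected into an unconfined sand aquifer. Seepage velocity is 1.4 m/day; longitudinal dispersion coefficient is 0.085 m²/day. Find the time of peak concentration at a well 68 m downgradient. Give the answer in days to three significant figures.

For the 1D instantaneous-source solution, setting ∂C/∂t = 0 at fixed x gives v²t² + 2Dt − x² = 0, so t = (√(D² + v²x²) − D)/v².
√(D² + v²x²) = √(0.085² + 1.4² × 68²) = 95.20; v² = 1.96.
t = (95.20 − 0.085)/1.96 = 48.5 days (vs. the pure-advection estimate x/v = 48.6 d).

48.5 days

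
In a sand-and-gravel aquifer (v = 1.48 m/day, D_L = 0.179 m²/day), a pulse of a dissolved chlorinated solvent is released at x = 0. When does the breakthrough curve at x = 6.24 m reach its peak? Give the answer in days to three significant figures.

4.14 days

For the 1D instantaneous-source solution, setting ∂C/∂t = 0 at fixed x gives v²t² + 2Dt − x² = 0, so t = (√(D² + v²x²) − D)/v².
√(D² + v²x²) = √(0.179² + 1.48² × 6.24²) = 9.237; v² = 2.1904.
t = (9.237 − 0.179)/2.1904 = 4.14 days (vs. the pure-advection estimate x/v = 4.22 d).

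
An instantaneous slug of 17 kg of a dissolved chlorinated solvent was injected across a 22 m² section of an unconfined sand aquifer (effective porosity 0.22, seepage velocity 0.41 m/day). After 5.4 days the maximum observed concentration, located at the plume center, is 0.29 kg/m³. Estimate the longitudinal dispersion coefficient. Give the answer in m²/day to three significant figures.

At the plume center C_max = M/(n_e·A·√(4πDt)), so D = M²/(4πt·(n_e·A·C_max)²).
n_e·A·C_max = 0.22 × 22 × 0.29 = 1.404 kg/m.
D = 17²/(4π × 5.4 × 1.404²) = 2.16 m²/day.

2.16 m²/day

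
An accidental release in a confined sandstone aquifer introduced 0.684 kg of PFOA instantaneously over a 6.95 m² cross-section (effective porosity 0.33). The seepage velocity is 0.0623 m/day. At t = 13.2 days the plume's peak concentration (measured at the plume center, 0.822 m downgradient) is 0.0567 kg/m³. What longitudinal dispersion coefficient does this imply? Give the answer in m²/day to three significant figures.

0.167 m²/day

At the plume center C_max = M/(n_e·A·√(4πDt)), so D = M²/(4πt·(n_e·A·C_max)²).
n_e·A·C_max = 0.33 × 6.95 × 0.0567 = 0.1300 kg/m.
D = 0.684²/(4π × 13.2 × 0.1300²) = 0.167 m²/day.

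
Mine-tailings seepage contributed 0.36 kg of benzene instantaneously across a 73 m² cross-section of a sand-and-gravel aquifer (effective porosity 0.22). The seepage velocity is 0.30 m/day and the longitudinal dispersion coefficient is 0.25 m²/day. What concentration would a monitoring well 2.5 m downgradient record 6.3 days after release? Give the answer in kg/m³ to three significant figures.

For an instantaneous plane source, C(x,t) = M/(n_e·A·√(4πDt)) · exp(−(x−vt)²/(4Dt)), with n_e·A the pore (flow) area.
Plume center vt = 0.30 × 6.3 = 1.89 m, so the well at 2.5 m is 0.61 m downgradient of the peak.
√(4πDt) = 4.449 m, giving peak height M/(n_e·A·√(4πDt)) = 0.36/(0.22 × 73 × 4.449) = 0.005038 kg/m³.
(x−vt)²/(4Dt) = (0.61)²/(4 × 0.25 × 6.3) = 0.05906; exp(−0.05906) = 0.9427.
C = 0.005038 × 0.9427 = 0.00475 kg/m³.

0.00475 kg/m³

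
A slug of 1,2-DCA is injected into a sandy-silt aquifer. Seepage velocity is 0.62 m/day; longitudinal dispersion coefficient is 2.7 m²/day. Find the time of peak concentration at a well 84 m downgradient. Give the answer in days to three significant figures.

129 days

For the 1D instantaneous-source solution, setting ∂C/∂t = 0 at fixed x gives v²t² + 2Dt − x² = 0, so t = (√(D² + v²x²) − D)/v².
√(D² + v²x²) = √(2.7² + 0.62² × 84²) = 52.15; v² = 0.3844.
t = (52.15 − 2.7)/0.3844 = 129 days (vs. the pure-advection estimate x/v = 135 d).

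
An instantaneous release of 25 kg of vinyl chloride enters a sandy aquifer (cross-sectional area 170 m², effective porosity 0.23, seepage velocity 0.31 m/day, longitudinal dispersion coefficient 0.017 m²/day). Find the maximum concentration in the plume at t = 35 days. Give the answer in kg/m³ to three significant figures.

The peak of an instantaneous 1D plume sits at x = vt; there the Gaussian factor is 1 and C_max = M/(n_e·A·√(4πDt)), where n_e·A is the pore area the mass is dissolved in.
√(4πDt) = √(4π × 0.017 × 35) = 2.734 m, so C_max = 25/(0.23 × 170 × 2.734) = 0.234 kg/m³.

0.234 kg/m³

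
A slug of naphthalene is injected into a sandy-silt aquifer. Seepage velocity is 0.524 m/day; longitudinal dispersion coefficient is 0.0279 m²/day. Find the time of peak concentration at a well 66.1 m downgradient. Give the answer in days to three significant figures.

126 days

For the 1D instantaneous-source solution, setting ∂C/∂t = 0 at fixed x gives v²t² + 2Dt − x² = 0, so t = (√(D² + v²x²) − D)/v².
√(D² + v²x²) = √(0.0279² + 0.524² × 66.1²) = 34.64; v² = 0.274576.
t = (34.64 − 0.0279)/0.274576 = 126 days (vs. the pure-advection estimate x/v = 126 d).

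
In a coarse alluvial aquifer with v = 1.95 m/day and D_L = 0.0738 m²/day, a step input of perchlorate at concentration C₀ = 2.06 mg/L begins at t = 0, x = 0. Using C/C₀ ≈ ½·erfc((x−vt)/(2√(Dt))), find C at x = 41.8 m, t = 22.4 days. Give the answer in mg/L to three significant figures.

For a continuous step input, C/C₀ ≈ ½·erfc((x−vt)/(2√(Dt))).
vt = 1.95 × 22.4 = 43.68 m and 2√(Dt) = 2√(0.0738 × 22.4) = 2.571 m.
Argument (x−vt)/(2√(Dt)) = (41.8 − 43.68)/2.571 = -0.7312; ½·erfc(-0.7312) = 0.8494.
C = 2.06 × 0.8494 = 1.75 mg/L.

1.75 mg/L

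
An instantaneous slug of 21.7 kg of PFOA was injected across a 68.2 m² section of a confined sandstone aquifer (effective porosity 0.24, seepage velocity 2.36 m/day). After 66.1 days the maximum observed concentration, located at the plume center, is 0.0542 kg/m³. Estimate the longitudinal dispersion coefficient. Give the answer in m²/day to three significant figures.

0.720 m²/day

At the plume center C_max = M/(n_e·A·√(4πDt)), so D = M²/(4πt·(n_e·A·C_max)²).
n_e·A·C_max = 0.24 × 68.2 × 0.0542 = 0.8871 kg/m.
D = 21.7²/(4π × 66.1 × 0.8871²) = 0.720 m²/day.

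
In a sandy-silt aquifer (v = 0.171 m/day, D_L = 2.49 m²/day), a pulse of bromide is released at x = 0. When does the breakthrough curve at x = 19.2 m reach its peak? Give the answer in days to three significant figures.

For the 1D instantaneous-source solution, setting ∂C/∂t = 0 at fixed x gives v²t² + 2Dt − x² = 0, so t = (√(D² + v²x²) − D)/v².
√(D² + v²x²) = √(2.49² + 0.171² × 19.2²) = 4.121; v² = 0.029241.
t = (4.121 − 2.49)/0.029241 = 55.8 days (vs. the pure-advection estimate x/v = 112 d).

55.8 days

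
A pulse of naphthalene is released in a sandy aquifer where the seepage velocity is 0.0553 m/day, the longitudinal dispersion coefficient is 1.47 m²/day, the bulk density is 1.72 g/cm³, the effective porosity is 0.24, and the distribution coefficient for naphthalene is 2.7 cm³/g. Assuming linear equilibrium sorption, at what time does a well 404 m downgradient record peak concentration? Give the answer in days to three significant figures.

Retardation factor R = 1 + ρ_b·K_d/n = 1 + 1.72 × 2.7/0.24 = 20.35.
Sorption retards both mechanisms: v_R = v/R = 0.002717 m/day, D_R = D/R = 0.07224 m²/day.
Peak time from v_R²t² + 2D_R t − x² = 0: t = (√(D_R² + v_R²x²) − D_R)/v_R².
√(D_R² + v_R²x²) = √(0.07224² + 0.002717² × 404²) = 1.100; v_R² = 7.382e-06.
t = (1.100 − 0.07224)/7.382e-06 = 139000 days.

139000 days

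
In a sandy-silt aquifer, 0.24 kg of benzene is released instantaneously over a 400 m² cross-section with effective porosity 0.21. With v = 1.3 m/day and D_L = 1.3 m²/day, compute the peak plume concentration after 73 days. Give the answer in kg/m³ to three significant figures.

The peak of an instantaneous 1D plume sits at x = vt; there the Gaussian factor is 1 and C_max = M/(n_e·A·√(4πDt)), where n_e·A is the pore area the mass is dissolved in.
√(4πDt) = √(4π × 1.3 × 73) = 34.53 m, so C_max = 0.24/(0.21 × 400 × 34.53) = 8.27e-05 kg/m³.

8.27e-05 kg/m³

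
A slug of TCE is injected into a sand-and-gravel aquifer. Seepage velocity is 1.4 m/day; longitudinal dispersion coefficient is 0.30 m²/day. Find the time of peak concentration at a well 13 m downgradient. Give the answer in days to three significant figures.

9.13 days

For the 1D instantaneous-source solution, setting ∂C/∂t = 0 at fixed x gives v²t² + 2Dt − x² = 0, so t = (√(D² + v²x²) − D)/v².
√(D² + v²x²) = √(0.30² + 1.4² × 13²) = 18.20; v² = 1.96.
t = (18.20 − 0.30)/1.96 = 9.13 days (vs. the pure-advection estimate x/v = 9.29 d).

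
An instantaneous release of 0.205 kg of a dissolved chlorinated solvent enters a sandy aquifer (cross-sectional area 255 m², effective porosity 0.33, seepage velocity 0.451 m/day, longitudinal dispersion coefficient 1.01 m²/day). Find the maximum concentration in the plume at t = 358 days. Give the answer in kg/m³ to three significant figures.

3.61e-05 kg/m³

The peak of an instantaneous 1D plume sits at x = vt; there the Gaussian factor is 1 and C_max = M/(n_e·A·√(4πDt)), where n_e·A is the pore area the mass is dissolved in.
√(4πDt) = √(4π × 1.01 × 358) = 67.41 m, so C_max = 0.205/(0.33 × 255 × 67.41) = 3.61e-05 kg/m³.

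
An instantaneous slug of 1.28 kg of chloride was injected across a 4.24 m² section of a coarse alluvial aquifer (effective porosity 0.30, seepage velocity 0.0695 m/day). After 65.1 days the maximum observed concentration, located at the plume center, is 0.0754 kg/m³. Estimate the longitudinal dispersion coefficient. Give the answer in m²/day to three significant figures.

0.218 m²/day

At the plume center C_max = M/(n_e·A·√(4πDt)), so D = M²/(4πt·(n_e·A·C_max)²).
n_e·A·C_max = 0.30 × 4.24 × 0.0754 = 0.09591 kg/m.
D = 1.28²/(4π × 65.1 × 0.09591²) = 0.218 m²/day.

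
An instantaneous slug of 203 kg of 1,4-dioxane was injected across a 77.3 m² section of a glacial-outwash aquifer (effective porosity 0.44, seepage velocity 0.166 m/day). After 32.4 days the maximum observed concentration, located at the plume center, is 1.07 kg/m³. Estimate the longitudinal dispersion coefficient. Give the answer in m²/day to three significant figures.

At the plume center C_max = M/(n_e·A·√(4πDt)), so D = M²/(4πt·(n_e·A·C_max)²).
n_e·A·C_max = 0.44 × 77.3 × 1.07 = 36.39 kg/m.
D = 203²/(4π × 32.4 × 36.39²) = 0.0764 m²/day.

0.0764 m²/day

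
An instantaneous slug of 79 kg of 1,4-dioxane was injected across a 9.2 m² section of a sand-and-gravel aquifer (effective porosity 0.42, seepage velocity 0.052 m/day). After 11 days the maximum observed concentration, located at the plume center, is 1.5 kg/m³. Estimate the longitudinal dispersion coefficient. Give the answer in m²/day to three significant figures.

At the plume center C_max = M/(n_e·A·√(4πDt)), so D = M²/(4πt·(n_e·A·C_max)²).
n_e·A·C_max = 0.42 × 9.2 × 1.5 = 5.796 kg/m.
D = 79²/(4π × 11 × 5.796²) = 1.34 m²/day.

1.34 m²/day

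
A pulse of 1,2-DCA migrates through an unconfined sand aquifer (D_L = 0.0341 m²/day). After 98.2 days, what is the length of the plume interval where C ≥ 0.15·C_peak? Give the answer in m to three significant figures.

10.1 m

The plume is Gaussian with σ = √(2Dt) = √(2 × 0.0341 × 98.2) = 2.588 m.
C/C_peak = exp(−Δx²/(2σ²)) = 0.15 ⇒ Δx = σ·√(−2 ln 0.15) = 2.588 × 1.948 = 5.041 m.
Width = 2Δx = 10.1 m.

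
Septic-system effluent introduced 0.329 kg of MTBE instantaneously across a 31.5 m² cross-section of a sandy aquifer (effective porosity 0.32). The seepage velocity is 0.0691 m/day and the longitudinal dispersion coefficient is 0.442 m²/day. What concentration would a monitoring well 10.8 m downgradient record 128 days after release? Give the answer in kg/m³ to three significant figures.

For an instantaneous plane source, C(x,t) = M/(n_e·A·√(4πDt)) · exp(−(x−vt)²/(4Dt)), with n_e·A the pore (flow) area.
Plume center vt = 0.0691 × 128 = 8.8448 m, so the well at 10.8 m is 1.9552 m downgradient of the peak.
√(4πDt) = 26.66 m, giving peak height M/(n_e·A·√(4πDt)) = 0.329/(0.32 × 31.5 × 26.66) = 0.001224 kg/m³.
(x−vt)²/(4Dt) = (1.9552)²/(4 × 0.442 × 128) = 0.01689; exp(−0.01689) = 0.9833.
C = 0.001224 × 0.9833 = 0.00120 kg/m³.

0.00120 kg/m³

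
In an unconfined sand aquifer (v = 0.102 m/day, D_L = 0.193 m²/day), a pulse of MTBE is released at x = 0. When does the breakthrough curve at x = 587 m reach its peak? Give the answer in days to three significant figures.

For the 1D instantaneous-source solution, setting ∂C/∂t = 0 at fixed x gives v²t² + 2Dt − x² = 0, so t = (√(D² + v²x²) − D)/v².
√(D² + v²x²) = √(0.193² + 0.102² × 587²) = 59.87; v² = 0.010404.
t = (59.87 − 0.193)/0.010404 = 5740 days (vs. the pure-advection estimate x/v = 5750 d).

5740 days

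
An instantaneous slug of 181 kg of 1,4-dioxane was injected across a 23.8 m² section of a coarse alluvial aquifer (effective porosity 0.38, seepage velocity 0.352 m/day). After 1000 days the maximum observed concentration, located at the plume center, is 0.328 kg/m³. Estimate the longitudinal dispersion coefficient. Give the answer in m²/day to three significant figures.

At the plume center C_max = M/(n_e·A·√(4πDt)), so D = M²/(4πt·(n_e·A·C_max)²).
n_e·A·C_max = 0.38 × 23.8 × 0.328 = 2.966 kg/m.
D = 181²/(4π × 1000 × 2.966²) = 0.296 m²/day.

0.296 m²/day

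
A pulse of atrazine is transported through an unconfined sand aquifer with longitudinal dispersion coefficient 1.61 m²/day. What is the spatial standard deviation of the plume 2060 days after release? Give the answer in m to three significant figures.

81.4 m

Dispersive spreading gives a Gaussian with σ² = 2Dt; advection only shifts the center.
σ = √(2 × 1.61 × 2060) = 81.4 m.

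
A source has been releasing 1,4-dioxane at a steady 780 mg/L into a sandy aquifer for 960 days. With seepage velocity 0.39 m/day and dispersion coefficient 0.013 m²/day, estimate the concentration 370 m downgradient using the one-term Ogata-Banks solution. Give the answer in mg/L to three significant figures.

For a continuous step input, C/C₀ ≈ ½·erfc((x−vt)/(2√(Dt))).
vt = 0.39 × 960 = 374.4 m and 2√(Dt) = 2√(0.013 × 960) = 7.065 m.
Argument (x−vt)/(2√(Dt)) = (370 − 374.4)/7.065 = -0.6228; ½·erfc(-0.6228) = 0.8108.
C = 780 × 0.8108 = 632 mg/L.

632 mg/L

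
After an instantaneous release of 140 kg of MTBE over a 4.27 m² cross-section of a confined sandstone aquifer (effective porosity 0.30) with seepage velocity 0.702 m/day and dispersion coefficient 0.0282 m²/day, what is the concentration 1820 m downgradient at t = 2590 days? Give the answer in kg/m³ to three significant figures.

3.57 kg/m³

For an instantaneous plane source, C(x,t) = M/(n_e·A·√(4πDt)) · exp(−(x−vt)²/(4Dt)), with n_e·A the pore (flow) area.
Plume center vt = 0.702 × 2590 = 1818.18 m, so the well at 1820 m is 1.82 m downgradient of the peak.
√(4πDt) = 30.30 m, giving peak height M/(n_e·A·√(4πDt)) = 140/(0.30 × 4.27 × 30.30) = 3.607 kg/m³.
(x−vt)²/(4Dt) = (1.82)²/(4 × 0.0282 × 2590) = 0.01134; exp(−0.01134) = 0.9887.
C = 3.607 × 0.9887 = 3.57 kg/m³.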